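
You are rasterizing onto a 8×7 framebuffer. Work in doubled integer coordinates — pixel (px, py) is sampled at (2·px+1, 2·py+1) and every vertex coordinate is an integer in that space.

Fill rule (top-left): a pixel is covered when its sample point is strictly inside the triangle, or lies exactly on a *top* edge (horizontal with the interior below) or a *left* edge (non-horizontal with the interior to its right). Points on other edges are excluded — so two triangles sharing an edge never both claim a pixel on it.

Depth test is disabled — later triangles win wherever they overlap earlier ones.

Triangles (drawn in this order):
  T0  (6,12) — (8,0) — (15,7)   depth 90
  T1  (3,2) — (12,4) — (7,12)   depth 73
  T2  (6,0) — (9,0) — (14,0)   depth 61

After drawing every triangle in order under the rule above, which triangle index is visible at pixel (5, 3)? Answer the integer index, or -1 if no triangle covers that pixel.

T0:
  2·area = 98
  edge (6, 12)→(8, 0): d=(2,-12) top-left  bias=+0
  edge (8, 0)→(15, 7): d=(7,7) right/bottom  bias=-1
  edge (15, 7)→(6, 12): d=(-9,5) right/bottom  bias=-1
    (4,0)@(9, 1): e=[14,0,84] → .  [on edge]
    (4,1)@(9, 3): e=[18,14,66] → X
    (5,1)@(11, 3): e=[42,0,56] → .  [on edge]
    (4,2)@(9, 5): e=[22,28,48] → X
    (5,2)@(11, 5): e=[46,14,38] → X
    (6,2)@(13, 5): e=[70,0,28] → .  [on edge]
    (3,3)@(7, 7): e=[2,56,40] → X
    (6,3)@(13, 7): e=[74,14,10] → X
    (7,3)@(15, 7): e=[98,0,0] → .  [on edge]
    (3,4)@(7, 9): e=[6,70,22] → X
    (6,4)@(13, 9): e=[78,28,-8] → .
    (3,5)@(7, 11): e=[10,84,4] → X
  covered (11 px):
    . . . . . . . .
    . . . . X . . .
    . . . . X X . .
    . . . X X X X .
    . . . X X X . .
    . . . X . . . .
    . . . . . . . .
T1:
  2·area = 82
  edge (3, 2)→(12, 4): d=(9,2) right/bottom  bias=-1
  edge (12, 4)→(7, 12): d=(-5,8) right/bottom  bias=-1
  edge (7, 12)→(3, 2): d=(-4,-10) top-left  bias=+0
    (2,1)@(5, 3): e=[5,61,16] → X
    (3,1)@(7, 3): e=[1,45,36] → X
    (4,1)@(9, 3): e=[-3,29,56] → .
    (2,2)@(5, 5): e=[23,51,8] → X
    (4,2)@(9, 5): e=[15,19,48] → X
    (5,2)@(11, 5): e=[11,3,68] → X
    (6,2)@(13, 5): e=[7,-13,88] → .
    (2,3)@(5, 7): e=[41,41,0] → X  [on edge]
    (5,3)@(11, 7): e=[29,-7,60] → .
    (2,4)@(5, 9): e=[59,31,-8] → .
    (3,4)@(7, 9): e=[55,15,12] → X
    (4,4)@(9, 9): e=[51,-1,32] → .
  covered (11 px):
    . . . . . . . .
    . . X X . . . .
    . . X X X X . .
    . . X X X . . .
    . . . X . . . .
    . . . X . . . .
    . . . . . . . .
T2:
  degenerate (2·area = 0) — covers nothing

Z-buffer (winner per pixel, '.' = empty):
  . . . . . . . .
  . . 1 1 0 . . .
  . . 1 1 1 1 . .
  . . 1 1 1 0 0 .
  . . . 1 0 0 . .
  . . . 1 . . . .
  . . . . . . . .

Answer: 0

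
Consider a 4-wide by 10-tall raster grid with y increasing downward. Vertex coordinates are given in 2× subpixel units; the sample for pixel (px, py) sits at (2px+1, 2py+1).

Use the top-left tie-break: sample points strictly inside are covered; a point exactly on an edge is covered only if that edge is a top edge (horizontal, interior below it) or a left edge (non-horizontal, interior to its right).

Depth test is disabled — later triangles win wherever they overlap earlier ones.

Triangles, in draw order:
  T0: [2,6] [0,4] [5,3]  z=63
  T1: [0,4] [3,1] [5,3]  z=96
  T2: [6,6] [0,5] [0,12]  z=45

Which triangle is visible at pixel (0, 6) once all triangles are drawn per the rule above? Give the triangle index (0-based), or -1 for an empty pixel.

T0:
  2·area = 12
  edge (2, 6)→(0, 4): d=(-2,-2) top-left  bias=+0
  edge (0, 4)→(5, 3): d=(5,-1) top-left  bias=+0
  edge (5, 3)→(2, 6): d=(-3,3) right/bottom  bias=-1
    (3,0)@(7, 1): e=[20,-8,0] → ·  [on edge]
    (2,1)@(5, 3): e=[12,0,0] → ·  [on edge]
    (0,2)@(1, 5): e=[0,6,6] → #  [on edge]
    (1,2)@(3, 5): e=[4,8,0] → ·  [on edge]
    (0,3)@(1, 7): e=[-4,16,0] → ·  [on edge]
    (1,3)@(3, 7): e=[0,18,-6] → ·  [on edge]
    (2,4)@(5, 9): e=[0,30,-18] → ·  [on edge]
    (3,5)@(7, 11): e=[0,42,-30] → ·  [on edge]
  covered (1 px):
    · · · ·
    · · · ·
    # · · ·
    · · · ·
    · · · ·
    · · · ·
    · · · ·
    · · · ·
    · · · ·
    · · · ·
T1:
  2·area = 12
  edge (0, 4)→(3, 1): d=(3,-3) top-left  bias=+0
  edge (3, 1)→(5, 3): d=(2,2) right/bottom  bias=-1
  edge (5, 3)→(0, 4): d=(-5,1) right/bottom  bias=-1
    (1,0)@(3, 1): e=[0,0,12] → ·  [on edge]
    (0,1)@(1, 3): e=[0,8,4] → #  [on edge]
    (1,1)@(3, 3): e=[6,4,2] → #
    (2,1)@(5, 3): e=[12,0,0] → ·  [on edge]
    (0,2)@(1, 5): e=[6,12,-6] → ·
    (1,2)@(3, 5): e=[12,8,-8] → ·
    (3,2)@(7, 5): e=[24,0,-12] → ·  [on edge]
  covered (2 px):
    · · · ·
    # # · ·
    · · · ·
    · · · ·
    · · · ·
    · · · ·
    · · · ·
    · · · ·
    · · · ·
    · · · ·
T2:
  2·area = 42  (B↔C swapped to make it positive)
  edge (6, 6)→(0, 12): d=(-6,6) right/bottom  bias=-1
  edge (0, 12)→(0, 5): d=(0,-7) top-left  bias=+0
  edge (0, 5)→(6, 6): d=(6,1) right/bottom  bias=-1
    (3,2)@(7, 5): e=[0,49,-7] → ·  [on edge]
    (0,3)@(1, 7): e=[24,7,11] → #
    (1,3)@(3, 7): e=[12,21,9] → #
    (2,3)@(5, 7): e=[0,35,7] → ·  [on edge]
    (0,4)@(1, 9): e=[12,7,23] → #
    (1,4)@(3, 9): e=[0,21,21] → ·  [on edge]
    (0,5)@(1, 11): e=[0,7,35] → ·  [on edge]
  covered (3 px):
    · · · ·
    · · · ·
    · · · ·
    # # · ·
    # · · ·
    · · · ·
    · · · ·
    · · · ·
    · · · ·
    · · · ·

Z-buffer (winner per pixel, '.' = empty):
  . . . .
  1 1 . .
  0 . . .
  2 2 . .
  2 . . .
  . . . .
  . . . .
  . . . .
  . . . .
  . . . .

Final: -1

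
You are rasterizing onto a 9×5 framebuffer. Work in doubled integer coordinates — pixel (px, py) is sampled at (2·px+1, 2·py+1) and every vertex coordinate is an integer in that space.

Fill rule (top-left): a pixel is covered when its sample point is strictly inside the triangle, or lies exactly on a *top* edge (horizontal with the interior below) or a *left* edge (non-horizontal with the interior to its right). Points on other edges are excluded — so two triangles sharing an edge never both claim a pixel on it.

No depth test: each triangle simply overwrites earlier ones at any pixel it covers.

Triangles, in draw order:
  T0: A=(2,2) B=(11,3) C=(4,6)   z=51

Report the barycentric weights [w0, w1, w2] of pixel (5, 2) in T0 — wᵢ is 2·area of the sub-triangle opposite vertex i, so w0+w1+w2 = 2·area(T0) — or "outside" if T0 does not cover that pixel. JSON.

T0:
  2·area = 34
  edge (2, 2)→(11, 3): d=(9,1) right/bottom  bias=-1
  edge (11, 3)→(4, 6): d=(-7,3) right/bottom  bias=-1
  edge (4, 6)→(2, 2): d=(-2,-4) top-left  bias=+0
    (1,1)@(3, 3): e=[8,24,2] → █
    (2,1)@(5, 3): e=[6,18,10] → █
    (3,1)@(7, 3): e=[4,12,18] → █
    (4,1)@(9, 3): e=[2,6,26] → █
    (5,1)@(11, 3): e=[0,0,34] → ·  [on edge]
    (1,2)@(3, 5): e=[26,10,-2] → ·
    (2,2)@(5, 5): e=[24,4,6] → █
    (3,2)@(7, 5): e=[22,-2,14] → ·
    (4,2)@(9, 5): e=[20,-8,22] → ·
    (2,3)@(5, 7): e=[42,-10,2] → ·
  covered (5 px):
    · · · · · · · · ·
    · █ █ █ █ · · · ·
    · · █ · · · · · ·
    · · · · · · · · ·
    · · · · · · · · ·

Result: "outside"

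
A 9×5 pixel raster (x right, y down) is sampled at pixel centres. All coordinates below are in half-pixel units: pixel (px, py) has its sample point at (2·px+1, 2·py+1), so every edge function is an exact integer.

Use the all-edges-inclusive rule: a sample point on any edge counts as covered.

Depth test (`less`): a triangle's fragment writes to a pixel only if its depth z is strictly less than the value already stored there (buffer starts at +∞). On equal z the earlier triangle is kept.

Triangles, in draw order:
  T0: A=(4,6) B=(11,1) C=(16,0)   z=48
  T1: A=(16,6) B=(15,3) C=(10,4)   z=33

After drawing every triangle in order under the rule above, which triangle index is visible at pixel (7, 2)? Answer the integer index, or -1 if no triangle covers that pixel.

T0:
  2·area = 18
  edge (4, 6)→(11, 1): d=(7,-5) inclusive
  edge (11, 1)→(16, 0): d=(5,-1) inclusive
  edge (16, 0)→(4, 6): d=(-12,6) inclusive
    (5,0)@(11, 1): e=[0,0,18] → X  [on edge]
    (6,0)@(13, 1): e=[10,2,6] → X
    (7,0)@(15, 1): e=[20,4,-6] → .
    (0,1)@(1, 3): e=[-36,0,54] → .  [on edge]
    (4,1)@(9, 3): e=[4,8,6] → X
    (5,1)@(11, 3): e=[14,10,-6] → .
    (6,1)@(13, 3): e=[24,12,-18] → .
    (4,2)@(9, 5): e=[18,18,-18] → .
  covered (3 px):
    . . . . . X X . .
    . . . . X . . . .
    . . . . . . . . .
    . . . . . . . . .
    . . . . . . . . .
T1:
  2·area = 16  (B↔C swapped to make it positive)
  edge (16, 6)→(10, 4): d=(-6,-2) inclusive
  edge (10, 4)→(15, 3): d=(5,-1) inclusive
  edge (15, 3)→(16, 6): d=(1,3) inclusive
    (0,0)@(1, 1): e=[0,-24,40] → .  [on edge]
    (3,1)@(7, 3): e=[0,-8,24] → .  [on edge]
    (7,1)@(15, 3): e=[16,0,0] → X  [on edge]
    (8,1)@(17, 3): e=[20,2,-6] → .
    (2,2)@(5, 5): e=[-16,0,32] → .  [on edge]
    (6,2)@(13, 5): e=[0,8,8] → X  [on edge]
    (8,2)@(17, 5): e=[8,12,-4] → .
    (6,3)@(13, 7): e=[-12,18,10] → .
    (7,3)@(15, 7): e=[-8,20,4] → .
    (8,4)@(17, 9): e=[-16,32,0] → .  [on edge]
  covered (3 px):
    . . . . . . . . .
    . . . . . . . X .
    . . . . . . X X .
    . . . . . . . . .
    . . . . . . . . .

Z-buffer (winner per pixel, '.' = empty):
  . . . . . 0 0 . .
  . . . . 0 . . 1 .
  . . . . . . 1 1 .
  . . . . . . . . .
  . . . . . . . . .

Final: 1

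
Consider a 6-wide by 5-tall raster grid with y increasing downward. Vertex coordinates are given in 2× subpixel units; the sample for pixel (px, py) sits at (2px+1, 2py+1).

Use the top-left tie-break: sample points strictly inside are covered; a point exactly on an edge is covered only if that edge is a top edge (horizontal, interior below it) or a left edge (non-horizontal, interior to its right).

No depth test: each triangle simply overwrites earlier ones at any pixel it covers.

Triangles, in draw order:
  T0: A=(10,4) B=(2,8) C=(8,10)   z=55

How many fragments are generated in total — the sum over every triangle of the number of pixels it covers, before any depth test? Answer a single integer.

T0:
  2·area = 40  (B↔C swapped to make it positive)
  edge (10, 4)→(8, 10): d=(-2,6) right/bottom  bias=-1
  edge (8, 10)→(2, 8): d=(-6,-2) top-left  bias=+0
  edge (2, 8)→(10, 4): d=(8,-4) top-left  bias=+0
    (5,0)@(11, 1): e=[0,60,-20] → ·  [on edge]
    (4,2)@(9, 5): e=[4,32,4] → #
    (5,2)@(11, 5): e=[-8,36,12] → ·
    (2,3)@(5, 7): e=[24,12,4] → #
    (3,3)@(7, 7): e=[12,16,12] → #
    (4,3)@(9, 7): e=[0,20,20] → ·  [on edge]
    (2,4)@(5, 9): e=[20,0,20] → #  [on edge]
    (4,4)@(9, 9): e=[-4,8,36] → ·
  covered (5 px):
    · · · · · ·
    · · · · · ·
    · · · · # ·
    · · # # · ·
    · · # # · ·

Final: 5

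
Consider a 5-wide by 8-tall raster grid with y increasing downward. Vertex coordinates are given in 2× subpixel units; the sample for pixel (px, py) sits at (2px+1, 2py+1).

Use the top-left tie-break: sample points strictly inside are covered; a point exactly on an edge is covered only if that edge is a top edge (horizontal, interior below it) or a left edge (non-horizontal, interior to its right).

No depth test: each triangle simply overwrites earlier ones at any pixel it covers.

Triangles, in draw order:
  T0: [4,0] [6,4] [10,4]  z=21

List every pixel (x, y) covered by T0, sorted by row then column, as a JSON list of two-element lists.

T0:
  2·area = 16  (B↔C swapped to make it positive)
  edge (4, 0)→(10, 4): d=(6,4) right/bottom  bias=-1
  edge (10, 4)→(6, 4): d=(-4,0) right/bottom  bias=-1
  edge (6, 4)→(4, 0): d=(-2,-4) top-left  bias=+0
    (2,0)@(5, 1): e=[2,12,2] → █
    (3,0)@(7, 1): e=[-6,12,10] → ·
    (2,1)@(5, 3): e=[14,4,-2] → ·
    (3,1)@(7, 3): e=[6,4,6] → █
    (4,1)@(9, 3): e=[-2,4,14] → ·
    (3,2)@(7, 5): e=[18,-4,2] → ·
  covered (2 px):
    · · █ · ·
    · · · █ ·
    · · · · ·
    · · · · ·
    · · · · ·
    · · · · ·
    · · · · ·
    · · · · ·

Answer: [[2,0],[3,1]]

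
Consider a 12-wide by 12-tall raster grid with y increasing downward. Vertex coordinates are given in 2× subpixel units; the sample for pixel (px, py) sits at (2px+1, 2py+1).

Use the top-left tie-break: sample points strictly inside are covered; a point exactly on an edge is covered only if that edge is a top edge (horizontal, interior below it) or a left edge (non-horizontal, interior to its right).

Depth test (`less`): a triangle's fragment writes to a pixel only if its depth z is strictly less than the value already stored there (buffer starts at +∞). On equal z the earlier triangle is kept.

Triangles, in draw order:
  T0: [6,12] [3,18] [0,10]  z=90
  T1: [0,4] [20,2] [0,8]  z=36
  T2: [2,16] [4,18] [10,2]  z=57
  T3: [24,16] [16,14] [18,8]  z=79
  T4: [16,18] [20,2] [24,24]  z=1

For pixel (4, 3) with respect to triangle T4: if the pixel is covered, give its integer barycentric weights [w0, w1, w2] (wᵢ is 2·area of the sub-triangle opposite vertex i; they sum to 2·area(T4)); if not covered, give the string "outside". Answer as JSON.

T0:
  2·area = 42
  edge (6, 12)→(3, 18): d=(-3,6) right/bottom  bias=-1
  edge (3, 18)→(0, 10): d=(-3,-8) top-left  bias=+0
  edge (0, 10)→(6, 12): d=(6,2) right/bottom  bias=-1
    (0,5)@(1, 11): e=[33,5,4] → █
    (1,5)@(3, 11): e=[21,21,0] → ·  [on edge]
    (0,6)@(1, 13): e=[27,-1,16] → ·
    (1,6)@(3, 13): e=[15,15,12] → █
    (2,6)@(5, 13): e=[3,31,8] → █
    (3,6)@(7, 13): e=[-9,47,4] → ·
    (4,6)@(9, 13): e=[-21,63,0] → ·  [on edge]
    (1,7)@(3, 15): e=[9,9,24] → █
    (2,7)@(5, 15): e=[-3,25,20] → ·
    (7,7)@(15, 15): e=[-63,105,0] → ·  [on edge]
    (1,8)@(3, 17): e=[3,3,36] → █
    (2,8)@(5, 17): e=[-9,19,32] → ·
    (10,8)@(21, 17): e=[-105,147,0] → ·  [on edge]
  covered (5 px):
    · · · · · · · · · · · ·
    · · · · · · · · · · · ·
    · · · · · · · · · · · ·
    · · · · · · · · · · · ·
    · · · · · · · · · · · ·
    █ · · · · · · · · · · ·
    · █ █ · · · · · · · · ·
    · █ · · · · · · · · · ·
    · █ · · · · · · · · · ·
    · · · · · · · · · · · ·
    · · · · · · · · · · · ·
    · · · · · · · · · · · ·
T1:
  2·area = 80
  edge (0, 4)→(20, 2): d=(20,-2) top-left  bias=+0
  edge (20, 2)→(0, 8): d=(-20,6) right/bottom  bias=-1
  edge (0, 8)→(0, 4): d=(0,-4) top-left  bias=+0
    (5,1)@(11, 3): e=[2,34,44] → █
    (6,1)@(13, 3): e=[6,22,52] → █
    (7,1)@(15, 3): e=[10,10,60] → █
    (8,1)@(17, 3): e=[14,-2,68] → ·
    (0,2)@(1, 5): e=[22,54,4] → █
    (1,2)@(3, 5): e=[26,42,12] → █
    (2,2)@(5, 5): e=[30,30,20] → █
    (3,2)@(7, 5): e=[34,18,28] → █
    (4,2)@(9, 5): e=[38,6,36] → █
    (5,2)@(11, 5): e=[42,-6,44] → ·
    (6,2)@(13, 5): e=[46,-18,52] → ·
    (7,2)@(15, 5): e=[50,-30,60] → ·
  covered (10 px):
    · · · · · · · · · · · ·
    · · · · · █ █ █ · · · ·
    █ █ █ █ █ · · · · · · ·
    █ █ · · · · · · · · · ·
    · · · · · · · · · · · ·
    · · · · · · · · · · · ·
    · · · · · · · · · · · ·
    · · · · · · · · · · · ·
    · · · · · · · · · · · ·
    · · · · · · · · · · · ·
    · · · · · · · · · · · ·
    · · · · · · · · · · · ·
T2:
  2·area = 44  (B↔C swapped to make it positive)
  edge (2, 16)→(10, 2): d=(8,-14) top-left  bias=+0
  edge (10, 2)→(4, 18): d=(-6,16) right/bottom  bias=-1
  edge (4, 18)→(2, 16): d=(-2,-2) top-left  bias=+0
    (3,4)@(7, 9): e=[14,6,24] → █
    (4,4)@(9, 9): e=[42,-26,28] → ·
    (2,5)@(5, 11): e=[2,26,16] → █
    (3,5)@(7, 11): e=[30,-6,20] → ·
    (2,6)@(5, 13): e=[18,14,12] → █
    (3,6)@(7, 13): e=[46,-18,16] → ·
    (0,7)@(1, 15): e=[-22,66,0] → ·  [on edge]
    (1,7)@(3, 15): e=[6,34,4] → █
    (3,7)@(7, 15): e=[62,-30,12] → ·
    (1,8)@(3, 17): e=[22,22,0] → █  [on edge]
    (2,8)@(5, 17): e=[50,-10,4] → ·
    (1,9)@(3, 19): e=[38,10,-4] → ·
    (2,9)@(5, 19): e=[66,-22,0] → ·  [on edge]
    (3,10)@(7, 21): e=[110,-66,0] → ·  [on edge]
    (4,11)@(9, 23): e=[154,-110,0] → ·  [on edge]
  covered (6 px):
    · · · · · · · · · · · ·
    · · · · · · · · · · · ·
    · · · · · · · · · · · ·
    · · · · · · · · · · · ·
    · · · █ · · · · · · · ·
    · · █ · · · · · · · · ·
    · · █ · · · · · · · · ·
    · █ █ · · · · · · · · ·
    · █ · · · · · · · · · ·
    · · · · · · · · · · · ·
    · · · · · · · · · · · ·
    · · · · · · · · · · · ·
T3:
  2·area = 52
  edge (24, 16)→(16, 14): d=(-8,-2) top-left  bias=+0
  edge (16, 14)→(18, 8): d=(2,-6) top-left  bias=+0
  edge (18, 8)→(24, 16): d=(6,8) right/bottom  bias=-1
    (9,2)@(19, 5): e=[78,0,-26] → ·  [on edge]
    (8,5)@(17, 11): e=[26,0,26] → █  [on edge]
    (9,5)@(19, 11): e=[30,12,10] → █
    (10,5)@(21, 11): e=[34,24,-6] → ·
    (8,6)@(17, 13): e=[10,4,38] → █
    (10,6)@(21, 13): e=[18,28,6] → █
    (11,6)@(23, 13): e=[22,40,-10] → ·
    (8,7)@(17, 15): e=[-6,8,50] → ·
    (9,7)@(19, 15): e=[-2,20,34] → ·
    (10,7)@(21, 15): e=[2,32,18] → █
    (11,7)@(23, 15): e=[6,44,2] → █
    (7,8)@(15, 17): e=[-26,0,78] → ·  [on edge]
    (6,11)@(13, 23): e=[-78,0,130] → ·  [on edge]
  covered (7 px):
    · · · · · · · · · · · ·
    · · · · · · · · · · · ·
    · · · · · · · · · · · ·
    · · · · · · · · · · · ·
    · · · · · · · · · · · ·
    · · · · · · · · █ █ · ·
    · · · · · · · · █ █ █ ·
    · · · · · · · · · · █ █
    · · · · · · · · · · · ·
    · · · · · · · · · · · ·
    · · · · · · · · · · · ·
    · · · · · · · · · · · ·
T4:
  2·area = 152
  edge (16, 18)→(20, 2): d=(4,-16) top-left  bias=+0
  edge (20, 2)→(24, 24): d=(4,22) right/bottom  bias=-1
  edge (24, 24)→(16, 18): d=(-8,-6) top-left  bias=+0
    (9,3)@(19, 7): e=[4,42,106] → █
    (10,3)@(21, 7): e=[36,-2,118] → ·
    (9,4)@(19, 9): e=[12,50,90] → █
    (10,4)@(21, 9): e=[44,6,102] → █
    (11,4)@(23, 9): e=[76,-38,114] → ·
    (9,5)@(19, 11): e=[20,58,74] → █
    (11,5)@(23, 11): e=[84,-30,98] → ·
    (9,6)@(19, 13): e=[28,66,58] → █
    (11,6)@(23, 13): e=[92,-22,82] → ·
    (8,7)@(17, 15): e=[4,118,30] → █
    (11,7)@(23, 15): e=[100,-14,66] → ·
    (8,8)@(17, 17): e=[12,126,14] → █
  covered (19 px):
    · · · · · · · · · · · ·
    · · · · · · · · · · · ·
    · · · · · · · · · · · ·
    · · · · · · · · · █ · ·
    · · · · · · · · · █ █ ·
    · · · · · · · · · █ █ ·
    · · · · · · · · · █ █ ·
    · · · · · · · · █ █ █ ·
    · · · · · · · · █ █ █ ·
    · · · · · · · · · █ █ █
    · · · · · · · · · · █ █
    · · · · · · · · · · · █

Answer: "outside"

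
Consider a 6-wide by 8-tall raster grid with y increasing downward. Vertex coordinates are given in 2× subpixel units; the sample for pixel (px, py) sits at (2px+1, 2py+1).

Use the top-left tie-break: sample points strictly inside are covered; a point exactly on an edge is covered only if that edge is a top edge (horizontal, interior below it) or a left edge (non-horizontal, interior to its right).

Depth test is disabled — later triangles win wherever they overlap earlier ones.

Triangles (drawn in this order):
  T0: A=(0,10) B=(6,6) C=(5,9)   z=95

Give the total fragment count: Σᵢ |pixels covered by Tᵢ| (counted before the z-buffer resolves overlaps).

T0:
  2·area = 14
  edge (0, 10)→(6, 6): d=(6,-4) top-left  bias=+0
  edge (6, 6)→(5, 9): d=(-1,3) right/bottom  bias=-1
  edge (5, 9)→(0, 10): d=(-5,1) right/bottom  bias=-1
    (3,1)@(7, 3): e=[-14,0,28] → ·  [on edge]
    (2,3)@(5, 7): e=[2,2,10] → #
    (3,3)@(7, 7): e=[10,-4,8] → ·
    (1,4)@(3, 9): e=[6,6,2] → #
    (2,4)@(5, 9): e=[14,0,0] → ·  [on edge]
    (1,5)@(3, 11): e=[18,4,-8] → ·
    (1,7)@(3, 15): e=[42,0,-28] → ·  [on edge]
  covered (2 px):
    · · · · · ·
    · · · · · ·
    · · · · · ·
    · · # · · ·
    · # · · · ·
    · · · · · ·
    · · · · · ·
    · · · · · ·

Answer: 2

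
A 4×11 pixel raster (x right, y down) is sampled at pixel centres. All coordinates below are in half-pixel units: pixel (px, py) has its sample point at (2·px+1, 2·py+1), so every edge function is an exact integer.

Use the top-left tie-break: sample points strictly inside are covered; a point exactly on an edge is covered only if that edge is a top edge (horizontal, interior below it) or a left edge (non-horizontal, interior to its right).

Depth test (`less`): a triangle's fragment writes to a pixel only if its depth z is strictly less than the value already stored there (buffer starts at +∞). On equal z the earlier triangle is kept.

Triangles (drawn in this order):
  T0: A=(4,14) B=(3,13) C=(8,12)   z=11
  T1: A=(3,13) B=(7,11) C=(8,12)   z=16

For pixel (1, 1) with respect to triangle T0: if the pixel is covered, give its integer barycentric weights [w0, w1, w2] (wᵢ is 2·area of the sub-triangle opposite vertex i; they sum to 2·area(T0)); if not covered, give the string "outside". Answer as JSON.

T0:
  2·area = 6
  edge (4, 14)→(3, 13): d=(-1,-1) top-left  bias=+0
  edge (3, 13)→(8, 12): d=(5,-1) top-left  bias=+0
  edge (8, 12)→(4, 14): d=(-4,2) right/bottom  bias=-1
    (0,5)@(1, 11): e=[0,-12,18] → ·  [on edge]
    (1,6)@(3, 13): e=[0,0,6] → #  [on edge]
    (2,6)@(5, 13): e=[2,2,2] → #
    (3,6)@(7, 13): e=[4,4,-2] → ·
    (1,7)@(3, 15): e=[-2,10,-2] → ·
    (2,7)@(5, 15): e=[0,12,-6] → ·  [on edge]
    (3,8)@(7, 17): e=[0,24,-18] → ·  [on edge]
  covered (2 px):
    · · · ·
    · · · ·
    · · · ·
    · · · ·
    · · · ·
    · · · ·
    · # # ·
    · · · ·
    · · · ·
    · · · ·
    · · · ·
T1:
  2·area = 6
  edge (3, 13)→(7, 11): d=(4,-2) top-left  bias=+0
  edge (7, 11)→(8, 12): d=(1,1) right/bottom  bias=-1
  edge (8, 12)→(3, 13): d=(-5,1) right/bottom  bias=-1
    (0,2)@(1, 5): e=[-36,0,42] → ·  [on edge]
    (1,3)@(3, 7): e=[-24,0,30] → ·  [on edge]
    (2,4)@(5, 9): e=[-12,0,18] → ·  [on edge]
    (3,5)@(7, 11): e=[0,0,6] → ·  [on edge]
    (1,6)@(3, 13): e=[0,6,0] → ·  [on edge]
  covered (0 px):
    · · · ·
    · · · ·
    · · · ·
    · · · ·
    · · · ·
    · · · ·
    · · · ·
    · · · ·
    · · · ·
    · · · ·
    · · · ·

Final: "outside"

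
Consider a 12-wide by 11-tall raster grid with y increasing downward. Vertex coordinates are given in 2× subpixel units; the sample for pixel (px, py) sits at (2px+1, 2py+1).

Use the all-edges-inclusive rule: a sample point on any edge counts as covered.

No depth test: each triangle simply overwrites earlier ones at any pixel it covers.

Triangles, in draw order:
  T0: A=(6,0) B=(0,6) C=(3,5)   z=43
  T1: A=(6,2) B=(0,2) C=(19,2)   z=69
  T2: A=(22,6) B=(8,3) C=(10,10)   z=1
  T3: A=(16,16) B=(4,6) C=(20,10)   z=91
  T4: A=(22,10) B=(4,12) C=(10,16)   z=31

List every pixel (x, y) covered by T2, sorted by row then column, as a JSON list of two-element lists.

T0:
  2·area = 12  (B↔C swapped to make it positive)
  edge (6, 0)→(3, 5): d=(-3,5) inclusive
  edge (3, 5)→(0, 6): d=(-3,1) inclusive
  edge (0, 6)→(6, 0): d=(6,-6) inclusive
    (2,0)@(5, 1): e=[2,10,0] → #  [on edge]
    (3,0)@(7, 1): e=[-8,8,12] → ·
    (7,0)@(15, 1): e=[-48,0,60] → ·  [on edge]
    (1,1)@(3, 3): e=[6,6,0] → #  [on edge]
    (2,1)@(5, 3): e=[-4,4,12] → ·
    (4,1)@(9, 3): e=[-24,0,36] → ·  [on edge]
    (0,2)@(1, 5): e=[10,2,0] → #  [on edge]
    (1,2)@(3, 5): e=[0,0,12] → #  [on edge]
    (2,2)@(5, 5): e=[-10,-2,24] → ·
    (0,3)@(1, 7): e=[4,-4,12] → ·
    (1,3)@(3, 7): e=[-6,-6,24] → ·
  covered (4 px):
    · · # · · · · · · · · ·
    · # · · · · · · · · · ·
    # # · · · · · · · · · ·
    · · · · · · · · · · · ·
    · · · · · · · · · · · ·
    · · · · · · · · · · · ·
    · · · · · · · · · · · ·
    · · · · · · · · · · · ·
    · · · · · · · · · · · ·
    · · · · · · · · · · · ·
    · · · · · · · · · · · ·
T1:
  degenerate (2·area = 0) — covers nothing
T2:
  2·area = 92  (B↔C swapped to make it positive)
  edge (22, 6)→(10, 10): d=(-12,4) inclusive
  edge (10, 10)→(8, 3): d=(-2,-7) inclusive
  edge (8, 3)→(22, 6): d=(14,3) inclusive
    (4,2)@(9, 5): e=[64,3,25] → #
    (5,2)@(11, 5): e=[56,17,19] → #
    (6,2)@(13, 5): e=[48,31,13] → #
    (7,2)@(15, 5): e=[40,45,7] → #
    (8,2)@(17, 5): e=[32,59,1] → #
    (9,2)@(19, 5): e=[24,73,-5] → ·
    (4,3)@(9, 7): e=[40,-1,53] → ·
    (5,3)@(11, 7): e=[32,13,47] → #
    (9,3)@(19, 7): e=[0,69,23] → #  [on edge]
    (10,3)@(21, 7): e=[-8,83,17] → ·
    (5,4)@(11, 9): e=[8,9,75] → #
    (6,4)@(13, 9): e=[0,23,69] → #  [on edge]
    (3,5)@(7, 11): e=[0,-23,115] → ·  [on edge]
    (0,6)@(1, 13): e=[0,-69,161] → ·  [on edge]
  covered (12 px):
    · · · · · · · · · · · ·
    · · · · · · · · · · · ·
    · · · · # # # # # · · ·
    · · · · · # # # # # · ·
    · · · · · # # · · · · ·
    · · · · · · · · · · · ·
    · · · · · · · · · · · ·
    · · · · · · · · · · · ·
    · · · · · · · · · · · ·
    · · · · · · · · · · · ·
    · · · · · · · · · · · ·
T3:
  2·area = 112
  edge (16, 16)→(4, 6): d=(-12,-10) inclusive
  edge (4, 6)→(20, 10): d=(16,4) inclusive
  edge (20, 10)→(16, 16): d=(-4,6) inclusive
    (3,3)@(7, 7): e=[18,4,90] → #
    (4,3)@(9, 7): e=[38,-4,78] → ·
    (3,4)@(7, 9): e=[-6,36,82] → ·
    (4,4)@(9, 9): e=[14,28,70] → #
    (5,4)@(11, 9): e=[34,20,58] → #
    (6,4)@(13, 9): e=[54,12,46] → #
    (7,4)@(15, 9): e=[74,4,34] → #
    (8,4)@(17, 9): e=[94,-4,22] → ·
    (4,5)@(9, 11): e=[-10,60,62] → ·
    (5,5)@(11, 11): e=[10,52,50] → #
    (8,5)@(17, 11): e=[70,28,14] → #
    (9,5)@(19, 11): e=[90,20,2] → #
  covered (14 px):
    · · · · · · · · · · · ·
    · · · · · · · · · · · ·
    · · · · · · · · · · · ·
    · · · # · · · · · · · ·
    · · · · # # # # · · · ·
    · · · · · # # # # # · ·
    · · · · · · # # # · · ·
    · · · · · · · # · · · ·
    · · · · · · · · · · · ·
    · · · · · · · · · · · ·
    · · · · · · · · · · · ·
T4:
  2·area = 84  (B↔C swapped to make it positive)
  edge (22, 10)→(10, 16): d=(-12,6) inclusive
  edge (10, 16)→(4, 12): d=(-6,-4) inclusive
  edge (4, 12)→(22, 10): d=(18,-2) inclusive
    (6,5)@(13, 11): e=[42,42,0] → #  [on edge]
    (7,5)@(15, 11): e=[30,50,4] → #
    (8,5)@(17, 11): e=[18,58,8] → #
    (9,5)@(19, 11): e=[6,66,12] → #
    (10,5)@(21, 11): e=[-6,74,16] → ·
    (3,6)@(7, 13): e=[54,6,24] → #
    (4,6)@(9, 13): e=[42,14,28] → #
    (5,6)@(11, 13): e=[30,22,32] → #
    (8,6)@(17, 13): e=[-6,46,44] → ·
    (9,6)@(19, 13): e=[-18,54,48] → ·
    (3,7)@(7, 15): e=[30,-6,60] → ·
    (4,7)@(9, 15): e=[18,2,64] → #
  covered (11 px):
    · · · · · · · · · · · ·
    · · · · · · · · · · · ·
    · · · · · · · · · · · ·
    · · · · · · · · · · · ·
    · · · · · · · · · · · ·
    · · · · · · # # # # · ·
    · · · # # # # # · · · ·
    · · · · # # · · · · · ·
    · · · · · · · · · · · ·
    · · · · · · · · · · · ·
    · · · · · · · · · · · ·

Final: [[4,2],[5,2],[6,2],[7,2],[8,2],[5,3],[6,3],[7,3],[8,3],[9,3],[5,4],[6,4]]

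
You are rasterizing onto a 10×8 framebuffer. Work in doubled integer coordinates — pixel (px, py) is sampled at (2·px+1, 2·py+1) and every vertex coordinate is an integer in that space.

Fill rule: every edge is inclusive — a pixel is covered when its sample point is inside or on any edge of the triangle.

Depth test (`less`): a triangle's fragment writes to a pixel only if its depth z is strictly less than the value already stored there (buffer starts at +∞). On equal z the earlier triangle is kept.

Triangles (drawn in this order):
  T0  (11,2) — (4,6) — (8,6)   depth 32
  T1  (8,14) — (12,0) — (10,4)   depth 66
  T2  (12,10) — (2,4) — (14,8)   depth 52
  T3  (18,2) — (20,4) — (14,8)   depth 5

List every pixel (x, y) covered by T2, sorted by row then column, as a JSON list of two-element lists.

T0:
  2·area = 16  (B↔C swapped to make it positive)
  edge (11, 2)→(8, 6): d=(-3,4) inclusive
  edge (8, 6)→(4, 6): d=(-4,0) inclusive
  edge (4, 6)→(11, 2): d=(7,-4) inclusive
    (3,2)@(7, 5): e=[7,4,5] → X
    (4,2)@(9, 5): e=[-1,4,13] → .
    (3,3)@(7, 7): e=[1,-4,19] → .
  covered (1 px):
    . . . . . . . . . .
    . . . . . . . . . .
    . . . X . . . . . .
    . . . . . . . . . .
    . . . . . . . . . .
    . . . . . . . . . .
    . . . . . . . . . .
    . . . . . . . . . .
T1:
  2·area = 12  (B↔C swapped to make it positive)
  edge (8, 14)→(10, 4): d=(2,-10) inclusive
  edge (10, 4)→(12, 0): d=(2,-4) inclusive
  edge (12, 0)→(8, 14): d=(-4,14) inclusive
    (5,1)@(11, 3): e=[8,2,2] → X
    (6,1)@(13, 3): e=[28,10,-26] → .
    (5,2)@(11, 5): e=[12,6,-6] → .
    (4,4)@(9, 9): e=[0,6,6] → X  [on edge]
    (5,4)@(11, 9): e=[20,14,-22] → .
    (4,5)@(9, 11): e=[4,10,-2] → .
  covered (2 px):
    . . . . . . . . . .
    . . . . . X . . . .
    . . . . . . . . . .
    . . . . . . . . . .
    . . . . X . . . . .
    . . . . . . . . . .
    . . . . . . . . . .
    . . . . . . . . . .
T2:
  2·area = 32
  edge (12, 10)→(2, 4): d=(-10,-6) inclusive
  edge (2, 4)→(14, 8): d=(12,4) inclusive
  edge (14, 8)→(12, 10): d=(-2,2) inclusive
    (9,1)@(19, 3): e=[112,-80,0] → .  [on edge]
    (2,2)@(5, 5): e=[8,0,24] → X  [on edge]
    (3,2)@(7, 5): e=[20,-8,20] → .
    (8,2)@(17, 5): e=[80,-48,0] → .  [on edge]
    (2,3)@(5, 7): e=[-12,24,20] → .
    (3,3)@(7, 7): e=[0,16,16] → X  [on edge]
    (4,3)@(9, 7): e=[12,8,12] → X
    (5,3)@(11, 7): e=[24,0,8] → X  [on edge]
    (6,3)@(13, 7): e=[36,-8,4] → .
    (7,3)@(15, 7): e=[48,-16,0] → .  [on edge]
    (3,4)@(7, 9): e=[-20,40,12] → .
    (4,4)@(9, 9): e=[-8,32,8] → .
    (6,4)@(13, 9): e=[16,16,0] → X  [on edge]
    (8,4)@(17, 9): e=[40,0,-8] → .  [on edge]
    (5,5)@(11, 11): e=[-16,48,0] → .  [on edge]
    (4,6)@(9, 13): e=[-48,80,0] → .  [on edge]
    (8,6)@(17, 13): e=[0,48,-16] → .  [on edge]
    (3,7)@(7, 15): e=[-80,112,0] → .  [on edge]
  covered (6 px):
    . . . . . . . . . .
    . . . . . . . . . .
    . . X . . . . . . .
    . . . X X X . . . .
    . . . . . X X . . .
    . . . . . . . . . .
    . . . . . . . . . .
    . . . . . . . . . .
T3:
  2·area = 20
  edge (18, 2)→(20, 4): d=(2,2) inclusive
  edge (20, 4)→(14, 8): d=(-6,4) inclusive
  edge (14, 8)→(18, 2): d=(4,-6) inclusive
    (8,0)@(17, 1): e=[0,30,-10] → .  [on edge]
    (9,1)@(19, 3): e=[0,10,10] → X  [on edge]
    (8,2)@(17, 5): e=[8,6,6] → X
    (9,2)@(19, 5): e=[4,-2,18] → .
    (7,3)@(15, 7): e=[16,2,2] → X
    (8,3)@(17, 7): e=[12,-6,14] → .
    (7,4)@(15, 9): e=[20,-10,10] → .
  covered (3 px):
    . . . . . . . . . .
    . . . . . . . . . X
    . . . . . . . . X .
    . . . . . . . X . .
    . . . . . . . . . .
    . . . . . . . . . .
    . . . . . . . . . .
    . . . . . . . . . .

Final: [[2,2],[3,3],[4,3],[5,3],[5,4],[6,4]]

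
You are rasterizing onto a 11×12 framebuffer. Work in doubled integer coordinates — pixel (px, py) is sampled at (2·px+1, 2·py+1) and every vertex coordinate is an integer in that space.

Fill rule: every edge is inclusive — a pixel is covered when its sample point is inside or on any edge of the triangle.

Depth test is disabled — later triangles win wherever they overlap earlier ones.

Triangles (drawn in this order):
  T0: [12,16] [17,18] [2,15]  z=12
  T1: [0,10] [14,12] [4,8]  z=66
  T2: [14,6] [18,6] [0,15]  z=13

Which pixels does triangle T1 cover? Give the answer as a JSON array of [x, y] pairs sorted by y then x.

T0:
  2·area = 15
  edge (12, 16)→(17, 18): d=(5,2) inclusive
  edge (17, 18)→(2, 15): d=(-15,-3) inclusive
  edge (2, 15)→(12, 16): d=(10,1) inclusive
    (6,8)@(13, 17): e=[3,3,9] → #
    (7,8)@(15, 17): e=[-1,9,7] → ·
    (6,9)@(13, 19): e=[13,-27,29] → ·
  covered (1 px):
    · · · · · · · · · · ·
    · · · · · · · · · · ·
    · · · · · · · · · · ·
    · · · · · · · · · · ·
    · · · · · · · · · · ·
    · · · · · · · · · · ·
    · · · · · · · · · · ·
    · · · · · · · · · · ·
    · · · · · · # · · · ·
    · · · · · · · · · · ·
    · · · · · · · · · · ·
    · · · · · · · · · · ·
T1:
  2·area = 36  (B↔C swapped to make it positive)
  edge (0, 10)→(4, 8): d=(4,-2) inclusive
  edge (4, 8)→(14, 12): d=(10,4) inclusive
  edge (14, 12)→(0, 10): d=(-14,-2) inclusive
    (1,4)@(3, 9): e=[2,14,20] → #
    (2,4)@(5, 9): e=[6,6,24] → #
    (3,4)@(7, 9): e=[10,-2,28] → ·
    (1,5)@(3, 11): e=[10,34,-8] → ·
    (2,5)@(5, 11): e=[14,26,-4] → ·
    (3,5)@(7, 11): e=[18,18,0] → #  [on edge]
    (4,5)@(9, 11): e=[22,10,4] → #
    (5,5)@(11, 11): e=[26,2,8] → #
    (6,5)@(13, 11): e=[30,-6,12] → ·
    (3,6)@(7, 13): e=[26,38,-28] → ·
    (4,6)@(9, 13): e=[30,30,-24] → ·
    (5,6)@(11, 13): e=[34,22,-20] → ·
    (10,6)@(21, 13): e=[54,-18,0] → ·  [on edge]
  covered (5 px):
    · · · · · · · · · · ·
    · · · · · · · · · · ·
    · · · · · · · · · · ·
    · · · · · · · · · · ·
    · # # · · · · · · · ·
    · · · # # # · · · · ·
    · · · · · · · · · · ·
    · · · · · · · · · · ·
    · · · · · · · · · · ·
    · · · · · · · · · · ·
    · · · · · · · · · · ·
    · · · · · · · · · · ·
T2:
  2·area = 36
  edge (14, 6)→(18, 6): d=(4,0) inclusive
  edge (18, 6)→(0, 15): d=(-18,9) inclusive
  edge (0, 15)→(14, 6): d=(14,-9) inclusive
    (6,3)@(13, 7): e=[4,27,5] → #
    (7,3)@(15, 7): e=[4,9,23] → #
    (8,3)@(17, 7): e=[4,-9,41] → ·
    (5,4)@(11, 9): e=[12,9,15] → #
    (6,4)@(13, 9): e=[12,-9,33] → ·
    (7,4)@(15, 9): e=[12,-27,51] → ·
    (3,5)@(7, 11): e=[20,9,7] → #
    (4,5)@(9, 11): e=[20,-9,25] → ·
    (5,5)@(11, 11): e=[20,-27,43] → ·
    (3,6)@(7, 13): e=[28,-27,35] → ·
  covered (4 px):
    · · · · · · · · · · ·
    · · · · · · · · · · ·
    · · · · · · · · · · ·
    · · · · · · # # · · ·
    · · · · · # · · · · ·
    · · · # · · · · · · ·
    · · · · · · · · · · ·
    · · · · · · · · · · ·
    · · · · · · · · · · ·
    · · · · · · · · · · ·
    · · · · · · · · · · ·
    · · · · · · · · · · ·

Result: [[1,4],[2,4],[3,5],[4,5],[5,5]]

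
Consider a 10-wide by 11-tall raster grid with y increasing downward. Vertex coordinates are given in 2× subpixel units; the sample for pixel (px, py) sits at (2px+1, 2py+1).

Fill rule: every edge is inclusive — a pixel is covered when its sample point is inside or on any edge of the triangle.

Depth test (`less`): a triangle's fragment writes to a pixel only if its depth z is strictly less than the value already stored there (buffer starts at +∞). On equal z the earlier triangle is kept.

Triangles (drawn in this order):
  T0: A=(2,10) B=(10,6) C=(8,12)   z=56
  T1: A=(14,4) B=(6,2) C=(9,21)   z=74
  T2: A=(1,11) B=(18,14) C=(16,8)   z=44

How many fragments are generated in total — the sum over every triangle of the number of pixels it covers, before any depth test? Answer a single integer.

T0:
  2·area = 40
  edge (2, 10)→(10, 6): d=(8,-4) inclusive
  edge (10, 6)→(8, 12): d=(-2,6) inclusive
  edge (8, 12)→(2, 10): d=(-6,-2) inclusive
    (5,1)@(11, 3): e=[-20,0,60] → ·  [on edge]
    (4,3)@(9, 7): e=[4,4,32] → █
    (5,3)@(11, 7): e=[12,-8,36] → ·
    (2,4)@(5, 9): e=[4,24,12] → █
    (3,4)@(7, 9): e=[12,12,16] → █
    (4,4)@(9, 9): e=[20,0,20] → █  [on edge]
    (5,4)@(11, 9): e=[28,-12,24] → ·
    (2,5)@(5, 11): e=[20,20,0] → █  [on edge]
    (4,5)@(9, 11): e=[36,-4,8] → ·
    (2,6)@(5, 13): e=[36,16,-12] → ·
    (3,6)@(7, 13): e=[44,4,-8] → ·
    (5,6)@(11, 13): e=[60,-20,0] → ·  [on edge]
    (3,7)@(7, 15): e=[60,0,-20] → ·  [on edge]
    (8,7)@(17, 15): e=[100,-60,0] → ·  [on edge]
    (2,10)@(5, 21): e=[100,0,-60] → ·  [on edge]
  covered (6 px):
    · · · · · · · · · ·
    · · · · · · · · · ·
    · · · · · · · · · ·
    · · · · █ · · · · ·
    · · █ █ █ · · · · ·
    · · █ █ · · · · · ·
    · · · · · · · · · ·
    · · · · · · · · · ·
    · · · · · · · · · ·
    · · · · · · · · · ·
    · · · · · · · · · ·
T1:
  2·area = 146  (B↔C swapped to make it positive)
  edge (14, 4)→(9, 21): d=(-5,17) inclusive
  edge (9, 21)→(6, 2): d=(-3,-19) inclusive
  edge (6, 2)→(14, 4): d=(8,2) inclusive
    (3,1)@(7, 3): e=[124,16,6] → █
    (4,1)@(9, 3): e=[90,54,2] → █
    (5,1)@(11, 3): e=[56,92,-2] → ·
    (3,2)@(7, 5): e=[114,10,22] → █
    (5,2)@(11, 5): e=[46,86,14] → █
    (6,2)@(13, 5): e=[12,124,10] → █
    (7,2)@(15, 5): e=[-22,162,6] → ·
    (3,3)@(7, 7): e=[104,4,38] → █
    (7,3)@(15, 7): e=[-32,156,22] → ·
    (3,4)@(7, 9): e=[94,-2,54] → ·
    (4,4)@(9, 9): e=[60,36,50] → █
    (6,4)@(13, 9): e=[-8,112,42] → ·
    (4,10)@(9, 21): e=[0,0,146] → █  [on edge]
  covered (20 px):
    · · · · · · · · · ·
    · · · █ █ · · · · ·
    · · · █ █ █ █ · · ·
    · · · █ █ █ █ · · ·
    · · · · █ █ · · · ·
    · · · · █ █ · · · ·
    · · · · █ █ · · · ·
    · · · · █ · · · · ·
    · · · · █ · · · · ·
    · · · · █ · · · · ·
    · · · · █ · · · · ·
T2:
  2·area = 96  (B↔C swapped to make it positive)
  edge (1, 11)→(16, 8): d=(15,-3) inclusive
  edge (16, 8)→(18, 14): d=(2,6) inclusive
  edge (18, 14)→(1, 11): d=(-17,-3) inclusive
    (7,2)@(15, 5): e=[-48,0,144] → ·  [on edge]
    (5,4)@(11, 9): e=[0,32,64] → █  [on edge]
    (6,4)@(13, 9): e=[6,20,70] → █
    (7,4)@(15, 9): e=[12,8,76] → █
    (8,4)@(17, 9): e=[18,-4,82] → ·
    (0,5)@(1, 11): e=[0,96,0] → █  [on edge]
    (1,5)@(3, 11): e=[6,84,6] → █
    (2,5)@(5, 11): e=[12,72,12] → █
    (3,5)@(7, 11): e=[18,60,18] → █
    (4,5)@(9, 11): e=[24,48,24] → █
    (8,5)@(17, 11): e=[48,0,48] → █  [on edge]
    (9,5)@(19, 11): e=[54,-12,54] → ·
    (9,8)@(19, 17): e=[144,0,-48] → ·  [on edge]
  covered (15 px):
    · · · · · · · · · ·
    · · · · · · · · · ·
    · · · · · · · · · ·
    · · · · · · · · · ·
    · · · · · █ █ █ · ·
    █ █ █ █ █ █ █ █ █ ·
    · · · · · · █ █ █ ·
    · · · · · · · · · ·
    · · · · · · · · · ·
    · · · · · · · · · ·
    · · · · · · · · · ·

Result: 41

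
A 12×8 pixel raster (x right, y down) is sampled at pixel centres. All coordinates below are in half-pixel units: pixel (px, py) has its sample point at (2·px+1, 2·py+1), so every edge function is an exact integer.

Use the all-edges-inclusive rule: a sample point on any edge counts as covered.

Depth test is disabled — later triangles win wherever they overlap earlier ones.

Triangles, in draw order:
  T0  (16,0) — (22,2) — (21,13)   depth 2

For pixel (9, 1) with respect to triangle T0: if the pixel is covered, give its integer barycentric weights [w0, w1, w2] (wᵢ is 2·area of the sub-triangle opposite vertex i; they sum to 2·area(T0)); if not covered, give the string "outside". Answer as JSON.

T0:
  2·area = 68
  edge (16, 0)→(22, 2): d=(6,2) inclusive
  edge (22, 2)→(21, 13): d=(-1,11) inclusive
  edge (21, 13)→(16, 0): d=(-5,-13) inclusive
    (8,0)@(17, 1): e=[4,56,8] → █
    (9,0)@(19, 1): e=[0,34,34] → █  [on edge]
    (10,0)@(21, 1): e=[-4,12,60] → ·
    (8,1)@(17, 3): e=[16,54,-2] → ·
    (9,1)@(19, 3): e=[12,32,24] → █
    (10,1)@(21, 3): e=[8,10,50] → █
    (11,1)@(23, 3): e=[4,-12,76] → ·
    (9,2)@(19, 5): e=[24,30,14] → █
    (11,2)@(23, 5): e=[16,-14,66] → ·
    (9,3)@(19, 7): e=[36,28,4] → █
    (11,3)@(23, 7): e=[28,-16,56] → ·
    (9,4)@(19, 9): e=[48,26,-6] → ·
    (10,6)@(21, 13): e=[68,0,0] → █  [on edge]
  covered (11 px):
    · · · · · · · · █ █ · ·
    · · · · · · · · · █ █ ·
    · · · · · · · · · █ █ ·
    · · · · · · · · · █ █ ·
    · · · · · · · · · · █ ·
    · · · · · · · · · · █ ·
    · · · · · · · · · · █ ·
    · · · · · · · · · · · ·

Result: [32,24,12]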